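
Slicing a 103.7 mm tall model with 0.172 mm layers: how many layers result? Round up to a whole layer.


Layers = ceil(103.7/0.172) = 603


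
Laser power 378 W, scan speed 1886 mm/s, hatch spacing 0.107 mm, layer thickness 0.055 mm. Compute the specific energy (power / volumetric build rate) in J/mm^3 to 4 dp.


Build rate = 1886 * 0.107 * 0.055 = 11.09911 mm^3/s
SE = 378 / 11.09911 = 34.0568 J/mm^3


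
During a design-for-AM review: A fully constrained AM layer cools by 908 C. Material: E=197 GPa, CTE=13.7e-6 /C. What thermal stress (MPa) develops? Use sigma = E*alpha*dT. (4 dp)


sigma = 197*1000 * 13.7e-6 * 908 = 2450.6012 MPa


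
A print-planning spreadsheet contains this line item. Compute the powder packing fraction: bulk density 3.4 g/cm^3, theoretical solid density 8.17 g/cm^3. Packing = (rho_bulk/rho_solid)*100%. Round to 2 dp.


Packing = (3.4/8.17)*100 = 41.62 %


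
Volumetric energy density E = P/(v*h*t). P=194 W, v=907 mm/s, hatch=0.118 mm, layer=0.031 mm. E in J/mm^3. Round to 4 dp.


E = 194 / (907*0.118*0.031) = 58.4724 J/mm^3


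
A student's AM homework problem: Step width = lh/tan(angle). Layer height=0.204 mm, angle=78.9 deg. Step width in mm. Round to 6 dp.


step = 0.204 / tan(78.9) = 0.040023 mm


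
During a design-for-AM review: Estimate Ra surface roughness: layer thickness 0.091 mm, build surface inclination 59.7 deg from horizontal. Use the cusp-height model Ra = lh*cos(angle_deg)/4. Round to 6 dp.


Ra = 0.091 * cos(59.7) / 4 = 0.011478 mm


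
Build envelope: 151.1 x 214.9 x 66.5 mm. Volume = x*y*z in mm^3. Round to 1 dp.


V = 151.1 * 214.9 * 66.5 = 2159347.4 mm^3


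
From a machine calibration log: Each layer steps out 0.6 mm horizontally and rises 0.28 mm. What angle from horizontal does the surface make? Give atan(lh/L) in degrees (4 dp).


angle = atan(0.28/0.6) = 25.0169 degrees


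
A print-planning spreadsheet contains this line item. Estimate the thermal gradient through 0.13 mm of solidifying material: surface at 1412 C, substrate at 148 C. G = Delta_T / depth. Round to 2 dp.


G = (1412-148)/0.13 = 9723.08 C/mm


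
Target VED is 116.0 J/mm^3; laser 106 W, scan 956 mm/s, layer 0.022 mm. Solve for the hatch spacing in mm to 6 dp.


h = 106 / (116.0*956*0.022) = 0.043448 mm


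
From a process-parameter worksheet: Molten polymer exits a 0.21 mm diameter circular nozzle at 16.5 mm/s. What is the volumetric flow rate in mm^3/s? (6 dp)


A = pi*(0.21/2)^2 = 0.03463606 mm^2
Q = 0.03463606 * 16.5 = 0.571495 mm^3/s


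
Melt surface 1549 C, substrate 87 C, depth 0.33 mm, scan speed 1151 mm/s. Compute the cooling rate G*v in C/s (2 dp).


G = (1549-87)/0.33 = 4430.3030303 C/mm
CR = 4430.3030303 * 1151 = 5099278.79 C/s


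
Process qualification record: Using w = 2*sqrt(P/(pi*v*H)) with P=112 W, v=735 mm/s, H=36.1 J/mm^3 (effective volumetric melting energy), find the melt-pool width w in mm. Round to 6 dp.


w = 2*sqrt(112/(pi*735*36.1)) = 0.073311 mm


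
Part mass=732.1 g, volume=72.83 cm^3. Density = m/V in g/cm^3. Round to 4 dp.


rho = 732.1 / 72.83 = 10.0522 g/cm^3


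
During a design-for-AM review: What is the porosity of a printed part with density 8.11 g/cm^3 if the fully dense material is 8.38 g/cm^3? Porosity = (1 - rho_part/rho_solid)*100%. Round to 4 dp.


Porosity = (1-8.11/8.38)*100 = 3.222 %


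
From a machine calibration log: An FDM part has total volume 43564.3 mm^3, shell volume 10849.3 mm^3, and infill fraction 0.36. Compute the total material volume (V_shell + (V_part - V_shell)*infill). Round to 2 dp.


V_infill = (43564.3 - 10849.3) * 0.36 = 11777.4
V_total = 10849.3 + 11777.4 = 22626.7 mm^3


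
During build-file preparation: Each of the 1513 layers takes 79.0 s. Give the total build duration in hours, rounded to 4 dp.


t = 1513 * 79.0 / 3600 = 33.2019 hrs


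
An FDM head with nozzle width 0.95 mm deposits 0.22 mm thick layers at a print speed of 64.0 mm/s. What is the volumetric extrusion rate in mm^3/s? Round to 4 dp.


Rate = 0.95 * 0.22 * 64.0 = 13.376 mm^3/s


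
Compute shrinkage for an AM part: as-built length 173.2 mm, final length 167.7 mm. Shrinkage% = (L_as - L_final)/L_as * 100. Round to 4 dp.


Shrinkage = ((173.2-167.7)/173.2)*100 = 3.1755 %


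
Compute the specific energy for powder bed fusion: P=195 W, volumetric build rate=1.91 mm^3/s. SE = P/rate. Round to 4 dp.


SE = 195 / 1.91 = 102.0942 J/mm^3


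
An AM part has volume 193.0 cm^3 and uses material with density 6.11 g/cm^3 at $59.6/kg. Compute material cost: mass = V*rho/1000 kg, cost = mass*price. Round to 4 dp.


Mass = 193.0*6.11/1000 = 1.17923 kg
Cost = 1.17923 * 59.6 = 70.2821 $


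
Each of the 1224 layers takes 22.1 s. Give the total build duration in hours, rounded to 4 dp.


t = 1224 * 22.1 / 3600 = 7.514 hrs


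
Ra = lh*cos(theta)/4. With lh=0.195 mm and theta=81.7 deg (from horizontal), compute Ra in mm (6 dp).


Ra = 0.195 * cos(81.7) / 4 = 0.007037 mm


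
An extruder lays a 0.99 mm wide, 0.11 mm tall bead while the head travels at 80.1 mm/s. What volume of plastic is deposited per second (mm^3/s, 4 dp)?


Rate = 0.99 * 0.11 * 80.1 = 8.7229 mm^3/s


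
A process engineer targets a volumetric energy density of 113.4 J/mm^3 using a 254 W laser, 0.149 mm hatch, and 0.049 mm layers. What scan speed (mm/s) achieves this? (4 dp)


v = 254 / (113.4*0.149*0.049) = 306.788 mm/s


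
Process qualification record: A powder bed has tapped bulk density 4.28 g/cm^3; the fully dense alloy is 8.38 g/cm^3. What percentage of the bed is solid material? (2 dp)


Packing = (4.28/8.38)*100 = 51.07 %


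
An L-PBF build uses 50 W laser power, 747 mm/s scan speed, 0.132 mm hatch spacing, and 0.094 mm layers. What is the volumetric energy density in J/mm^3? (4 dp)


E = 50 / (747*0.132*0.094) = 5.3945 J/mm^3


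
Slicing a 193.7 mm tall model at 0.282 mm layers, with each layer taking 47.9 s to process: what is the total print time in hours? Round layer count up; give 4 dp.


Layers = ceil(193.7/0.282) = 687
t = 687 * 47.9 / 3600 = 9.1409 hrs


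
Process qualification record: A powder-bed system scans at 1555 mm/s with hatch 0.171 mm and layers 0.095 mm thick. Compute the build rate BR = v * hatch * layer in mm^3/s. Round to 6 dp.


Rate = 1555 * 0.171 * 0.095 = 25.260975 mm^3/s


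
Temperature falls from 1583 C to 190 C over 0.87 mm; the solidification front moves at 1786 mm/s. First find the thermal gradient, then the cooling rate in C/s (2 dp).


G = (1583-190)/0.87 = 1601.14942529 C/mm
CR = 1601.14942529 * 1786 = 2859652.87 C/s


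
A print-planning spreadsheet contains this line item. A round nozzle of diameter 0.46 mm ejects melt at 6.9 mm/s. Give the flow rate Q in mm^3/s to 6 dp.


A = pi*(0.46/2)^2 = 0.16619025 mm^2
Q = 0.16619025 * 6.9 = 1.146713 mm^3/s


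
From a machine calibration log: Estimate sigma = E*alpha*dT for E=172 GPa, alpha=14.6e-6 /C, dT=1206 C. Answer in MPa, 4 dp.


sigma = 172*1000 * 14.6e-6 * 1206 = 3028.5072 MPa


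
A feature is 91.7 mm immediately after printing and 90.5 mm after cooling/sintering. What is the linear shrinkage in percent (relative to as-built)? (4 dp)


Shrinkage = ((91.7-90.5)/91.7)*100 = 1.3086 %


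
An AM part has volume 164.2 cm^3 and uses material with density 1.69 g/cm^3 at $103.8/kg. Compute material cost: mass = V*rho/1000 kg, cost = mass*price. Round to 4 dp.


Mass = 164.2*1.69/1000 = 0.277498 kg
Cost = 0.277498 * 103.8 = 28.8043 $


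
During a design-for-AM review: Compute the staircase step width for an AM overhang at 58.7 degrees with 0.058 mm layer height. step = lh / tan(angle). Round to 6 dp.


step = 0.058 / tan(58.7) = 0.035265 mm


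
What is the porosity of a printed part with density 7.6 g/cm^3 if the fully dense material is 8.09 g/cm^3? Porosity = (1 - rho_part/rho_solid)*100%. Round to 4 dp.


Porosity = (1-7.6/8.09)*100 = 6.0569 %


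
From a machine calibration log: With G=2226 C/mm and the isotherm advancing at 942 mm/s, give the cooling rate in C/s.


CR = 2226 * 942 = 2096892 C/s


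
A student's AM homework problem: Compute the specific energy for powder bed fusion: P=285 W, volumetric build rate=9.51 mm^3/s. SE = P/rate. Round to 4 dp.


SE = 285 / 9.51 = 29.9685 J/mm^3


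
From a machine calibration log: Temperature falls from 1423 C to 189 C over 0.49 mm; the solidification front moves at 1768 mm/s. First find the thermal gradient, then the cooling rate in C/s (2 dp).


G = (1423-189)/0.49 = 2518.36734694 C/mm
CR = 2518.36734694 * 1768 = 4452473.47 C/s


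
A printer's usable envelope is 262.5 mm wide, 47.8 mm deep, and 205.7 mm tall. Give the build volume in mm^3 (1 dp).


V = 262.5 * 47.8 * 205.7 = 2581020.8 mm^3


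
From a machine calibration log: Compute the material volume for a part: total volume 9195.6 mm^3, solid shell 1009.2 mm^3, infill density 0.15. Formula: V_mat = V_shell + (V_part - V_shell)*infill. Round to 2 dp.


V_infill = (9195.6 - 1009.2) * 0.15 = 1227.96
V_total = 1009.2 + 1227.96 = 2237.16 mm^3


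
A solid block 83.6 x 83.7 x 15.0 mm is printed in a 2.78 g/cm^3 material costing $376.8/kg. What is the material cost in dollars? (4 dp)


V = 83.6 * 83.7 * 15.0 = 104959.8 mm^3 = 104.9598 cm^3
Mass = 104.9598 * 2.78 / 1000 = 0.29178824 kg
Cost = 0.29178824 * 376.8 = 109.9458 $


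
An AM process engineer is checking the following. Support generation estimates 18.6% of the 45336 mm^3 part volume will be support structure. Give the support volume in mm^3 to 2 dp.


V_support = 45336 * 0.186 = 8432.5 mm^3


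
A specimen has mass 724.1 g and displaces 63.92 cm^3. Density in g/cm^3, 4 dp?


rho = 724.1 / 63.92 = 11.3282 g/cm^3


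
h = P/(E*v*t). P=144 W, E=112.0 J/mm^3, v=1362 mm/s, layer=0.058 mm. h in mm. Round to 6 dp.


h = 144 / (112.0*1362*0.058) = 0.016276 mm


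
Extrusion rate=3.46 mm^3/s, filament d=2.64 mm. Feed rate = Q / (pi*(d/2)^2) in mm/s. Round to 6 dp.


A = pi*(2.64/2)^2 = 5.473911
v = 3.46 / 5.473911 = 0.632089 mm/s


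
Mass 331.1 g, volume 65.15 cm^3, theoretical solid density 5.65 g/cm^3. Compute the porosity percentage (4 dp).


rho_part = 331.1 / 65.15 = 5.08211819 g/cm^3
Porosity = (1 - 5.08211819/5.65)*100 = 10.051 %


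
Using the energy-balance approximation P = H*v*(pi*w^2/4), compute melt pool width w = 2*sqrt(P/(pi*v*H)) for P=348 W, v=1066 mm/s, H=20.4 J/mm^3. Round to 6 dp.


w = 2*sqrt(348/(pi*1066*20.4)) = 0.142742 mm


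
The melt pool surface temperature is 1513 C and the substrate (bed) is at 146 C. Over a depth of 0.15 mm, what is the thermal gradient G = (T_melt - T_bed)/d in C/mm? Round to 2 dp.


G = (1513-146)/0.15 = 9113.33 C/mm


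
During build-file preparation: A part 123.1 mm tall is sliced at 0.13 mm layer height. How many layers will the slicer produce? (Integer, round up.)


Layers = ceil(123.1/0.13) = 947


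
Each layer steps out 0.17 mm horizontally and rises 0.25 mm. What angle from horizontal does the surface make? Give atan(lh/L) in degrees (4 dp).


angle = atan(0.25/0.17) = 55.7843 degrees


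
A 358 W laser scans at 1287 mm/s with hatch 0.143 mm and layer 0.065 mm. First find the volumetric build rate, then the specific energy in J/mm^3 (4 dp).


Build rate = 1287 * 0.143 * 0.065 = 11.962665 mm^3/s
SE = 358 / 11.962665 = 29.9264 J/mm^3


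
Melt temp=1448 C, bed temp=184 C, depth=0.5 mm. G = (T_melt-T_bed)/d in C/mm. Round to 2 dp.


G = (1448-184)/0.5 = 2528.0 C/mm


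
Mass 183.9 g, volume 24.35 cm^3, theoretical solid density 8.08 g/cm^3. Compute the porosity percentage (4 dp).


rho_part = 183.9 / 24.35 = 7.5523614 g/cm^3
Porosity = (1 - 7.5523614/8.08)*100 = 6.5302 %


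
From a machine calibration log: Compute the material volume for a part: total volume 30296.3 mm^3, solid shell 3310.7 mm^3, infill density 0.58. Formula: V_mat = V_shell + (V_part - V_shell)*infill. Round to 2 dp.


V_infill = (30296.3 - 3310.7) * 0.58 = 15651.65
V_total = 3310.7 + 15651.65 = 18962.35 mm^3


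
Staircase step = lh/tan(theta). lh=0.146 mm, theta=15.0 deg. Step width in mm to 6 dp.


step = 0.146 / tan(15.0) = 0.544879 mm


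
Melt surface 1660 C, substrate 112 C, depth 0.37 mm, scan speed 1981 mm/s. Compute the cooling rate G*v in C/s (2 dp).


G = (1660-112)/0.37 = 4183.78378378 C/mm
CR = 4183.78378378 * 1981 = 8288075.68 C/s


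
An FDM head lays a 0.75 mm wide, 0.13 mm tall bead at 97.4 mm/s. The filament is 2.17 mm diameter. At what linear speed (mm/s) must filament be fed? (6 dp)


Q = 0.75 * 0.13 * 97.4 = 9.4965 mm^3/s
A_fil = pi*(2.17/2)^2 = 3.69836141 mm^2
v_feed = 9.4965 / 3.69836141 = 2.567759 mm/s


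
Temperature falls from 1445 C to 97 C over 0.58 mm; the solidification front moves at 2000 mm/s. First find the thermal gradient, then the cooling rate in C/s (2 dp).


G = (1445-97)/0.58 = 2324.13793103 C/mm
CR = 2324.13793103 * 2000 = 4648275.86 C/s


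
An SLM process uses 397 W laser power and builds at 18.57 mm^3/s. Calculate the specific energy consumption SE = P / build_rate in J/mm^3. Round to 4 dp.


SE = 397 / 18.57 = 21.3786 J/mm^3


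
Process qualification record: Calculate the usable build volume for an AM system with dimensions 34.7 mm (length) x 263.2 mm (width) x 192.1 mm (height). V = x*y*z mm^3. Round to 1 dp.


V = 34.7 * 263.2 * 192.1 = 1754457.0 mm^3


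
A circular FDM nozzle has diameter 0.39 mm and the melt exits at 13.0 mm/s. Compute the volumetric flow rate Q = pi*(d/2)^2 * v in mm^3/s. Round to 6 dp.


A = pi*(0.39/2)^2 = 0.11945906 mm^2
Q = 0.11945906 * 13.0 = 1.552968 mm^3/s


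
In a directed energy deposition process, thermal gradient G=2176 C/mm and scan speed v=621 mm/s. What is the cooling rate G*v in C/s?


CR = 2176 * 621 = 1351296 C/s


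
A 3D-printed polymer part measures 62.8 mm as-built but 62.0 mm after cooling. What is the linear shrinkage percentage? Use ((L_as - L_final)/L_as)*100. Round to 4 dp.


Shrinkage = ((62.8-62.0)/62.8)*100 = 1.2739 %


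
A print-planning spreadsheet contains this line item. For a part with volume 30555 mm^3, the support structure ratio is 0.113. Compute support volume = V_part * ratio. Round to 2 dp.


V_support = 30555 * 0.113 = 3452.72 mm^3


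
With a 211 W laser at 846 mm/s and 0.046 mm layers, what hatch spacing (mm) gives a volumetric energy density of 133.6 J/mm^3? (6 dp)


h = 211 / (133.6*846*0.046) = 0.040583 mm


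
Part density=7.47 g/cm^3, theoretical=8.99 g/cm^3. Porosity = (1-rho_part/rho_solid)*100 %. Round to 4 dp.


Porosity = (1-7.47/8.99)*100 = 16.9077 %


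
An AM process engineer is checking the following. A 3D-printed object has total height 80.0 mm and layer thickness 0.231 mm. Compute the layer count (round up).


Layers = ceil(80.0/0.231) = 347


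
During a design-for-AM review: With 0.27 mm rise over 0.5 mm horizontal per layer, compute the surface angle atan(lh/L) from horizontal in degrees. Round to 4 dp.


angle = atan(0.27/0.5) = 28.369 degrees


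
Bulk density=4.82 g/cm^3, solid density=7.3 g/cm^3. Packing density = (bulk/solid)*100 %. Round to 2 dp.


Packing = (4.82/7.3)*100 = 66.03 %


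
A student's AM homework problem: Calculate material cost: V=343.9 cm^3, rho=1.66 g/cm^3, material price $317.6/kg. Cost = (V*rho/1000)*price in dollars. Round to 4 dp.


Mass = 343.9*1.66/1000 = 0.570874 kg
Cost = 0.570874 * 317.6 = 181.3096 $


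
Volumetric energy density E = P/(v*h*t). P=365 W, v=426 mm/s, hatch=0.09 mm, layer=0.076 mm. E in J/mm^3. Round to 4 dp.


E = 365 / (426*0.09*0.076) = 125.2643 J/mm^3


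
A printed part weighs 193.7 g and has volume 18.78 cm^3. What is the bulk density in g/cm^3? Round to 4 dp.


rho = 193.7 / 18.78 = 10.3142 g/cm^3


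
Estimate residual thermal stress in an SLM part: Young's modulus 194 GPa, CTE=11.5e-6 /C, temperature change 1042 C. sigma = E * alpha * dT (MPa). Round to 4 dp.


sigma = 194*1000 * 11.5e-6 * 1042 = 2324.702 MPa


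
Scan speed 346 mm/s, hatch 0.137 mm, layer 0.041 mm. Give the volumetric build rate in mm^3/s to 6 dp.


Rate = 346 * 0.137 * 0.041 = 1.943482 mm^3/s


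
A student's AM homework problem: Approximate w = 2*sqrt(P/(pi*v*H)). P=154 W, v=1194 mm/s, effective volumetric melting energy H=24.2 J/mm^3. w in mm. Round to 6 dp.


w = 2*sqrt(154/(pi*1194*24.2)) = 0.082377 mm


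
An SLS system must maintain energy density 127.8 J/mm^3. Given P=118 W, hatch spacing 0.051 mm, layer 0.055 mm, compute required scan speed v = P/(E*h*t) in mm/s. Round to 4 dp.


v = 118 / (127.8*0.051*0.055) = 329.1685 mm/s


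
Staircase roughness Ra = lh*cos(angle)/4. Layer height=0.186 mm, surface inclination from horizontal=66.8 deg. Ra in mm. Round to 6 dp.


Ra = 0.186 * cos(66.8) / 4 = 0.018318 mm


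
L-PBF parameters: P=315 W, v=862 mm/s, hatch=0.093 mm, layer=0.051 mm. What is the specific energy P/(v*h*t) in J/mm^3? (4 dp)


Build rate = 862 * 0.093 * 0.051 = 4.088466 mm^3/s
SE = 315 / 4.088466 = 77.046 J/mm^3


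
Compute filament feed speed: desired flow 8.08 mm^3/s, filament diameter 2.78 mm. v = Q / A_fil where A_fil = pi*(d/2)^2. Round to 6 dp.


A = pi*(2.78/2)^2 = 6.069871
v = 8.08 / 6.069871 = 1.331165 mm/s


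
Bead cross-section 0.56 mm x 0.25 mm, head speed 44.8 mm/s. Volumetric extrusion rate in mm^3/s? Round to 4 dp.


Rate = 0.56 * 0.25 * 44.8 = 6.272 mm^3/s


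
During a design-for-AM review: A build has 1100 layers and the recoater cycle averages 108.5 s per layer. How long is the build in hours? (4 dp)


t = 1100 * 108.5 / 3600 = 33.1528 hrs


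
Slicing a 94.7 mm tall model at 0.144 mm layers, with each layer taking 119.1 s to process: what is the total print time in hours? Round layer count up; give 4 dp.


Layers = ceil(94.7/0.144) = 658
t = 658 * 119.1 / 3600 = 21.7688 hrs


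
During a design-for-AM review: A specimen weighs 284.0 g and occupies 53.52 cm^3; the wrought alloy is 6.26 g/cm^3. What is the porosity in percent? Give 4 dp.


rho_part = 284.0 / 53.52 = 5.3064275 g/cm^3
Porosity = (1 - 5.3064275/6.26)*100 = 15.2328 %


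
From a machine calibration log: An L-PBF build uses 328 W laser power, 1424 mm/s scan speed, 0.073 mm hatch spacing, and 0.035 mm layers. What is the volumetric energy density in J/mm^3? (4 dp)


E = 328 / (1424*0.073*0.035) = 90.1515 J/mm^3


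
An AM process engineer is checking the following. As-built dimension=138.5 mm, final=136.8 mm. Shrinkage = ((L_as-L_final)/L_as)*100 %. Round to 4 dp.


Shrinkage = ((138.5-136.8)/138.5)*100 = 1.2274 %


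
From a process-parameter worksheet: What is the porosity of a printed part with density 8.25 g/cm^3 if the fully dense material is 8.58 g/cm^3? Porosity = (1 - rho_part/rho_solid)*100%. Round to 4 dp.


Porosity = (1-8.25/8.58)*100 = 3.8462 %


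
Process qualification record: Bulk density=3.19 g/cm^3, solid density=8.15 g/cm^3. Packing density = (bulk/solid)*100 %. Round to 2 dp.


Packing = (3.19/8.15)*100 = 39.14 %


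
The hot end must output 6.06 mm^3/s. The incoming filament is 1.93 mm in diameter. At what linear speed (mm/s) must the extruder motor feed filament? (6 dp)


A = pi*(1.93/2)^2 = 2.92553
v = 6.06 / 2.92553 = 2.07142 mm/s


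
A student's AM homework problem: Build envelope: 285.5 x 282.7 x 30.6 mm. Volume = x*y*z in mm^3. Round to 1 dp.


V = 285.5 * 282.7 * 30.6 = 2469752.0 mm^3


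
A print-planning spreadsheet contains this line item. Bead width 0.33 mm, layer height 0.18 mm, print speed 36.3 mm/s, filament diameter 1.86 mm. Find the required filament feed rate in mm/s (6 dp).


Q = 0.33 * 0.18 * 36.3 = 2.15622 mm^3/s
A_fil = pi*(1.86/2)^2 = 2.71716349 mm^2
v_feed = 2.15622 / 2.71716349 = 0.793555 mm/s


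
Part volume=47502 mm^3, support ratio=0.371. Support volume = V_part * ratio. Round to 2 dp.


V_support = 47502 * 0.371 = 17623.24 mm^3


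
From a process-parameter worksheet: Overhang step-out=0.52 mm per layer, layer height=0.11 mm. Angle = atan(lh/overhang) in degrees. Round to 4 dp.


angle = atan(0.11/0.52) = 11.9442 degrees


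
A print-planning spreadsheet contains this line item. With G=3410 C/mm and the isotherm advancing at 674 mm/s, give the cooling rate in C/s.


CR = 3410 * 674 = 2298340 C/s


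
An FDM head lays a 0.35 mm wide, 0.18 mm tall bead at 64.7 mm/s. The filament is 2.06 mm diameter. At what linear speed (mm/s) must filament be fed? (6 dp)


Q = 0.35 * 0.18 * 64.7 = 4.0761 mm^3/s
A_fil = pi*(2.06/2)^2 = 3.33291565 mm^2
v_feed = 4.0761 / 3.33291565 = 1.222983 mm/s


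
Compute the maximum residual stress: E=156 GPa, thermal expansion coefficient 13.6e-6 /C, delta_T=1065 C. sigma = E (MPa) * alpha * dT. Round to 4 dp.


sigma = 156*1000 * 13.6e-6 * 1065 = 2259.504 MPa


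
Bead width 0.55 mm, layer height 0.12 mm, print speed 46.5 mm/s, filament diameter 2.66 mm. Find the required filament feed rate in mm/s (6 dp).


Q = 0.55 * 0.12 * 46.5 = 3.069 mm^3/s
A_fil = pi*(2.66/2)^2 = 5.55716324 mm^2
v_feed = 3.069 / 5.55716324 = 0.55226 mm/s


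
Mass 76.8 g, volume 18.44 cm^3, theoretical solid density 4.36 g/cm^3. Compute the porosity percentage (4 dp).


rho_part = 76.8 / 18.44 = 4.164859 g/cm^3
Porosity = (1 - 4.164859/4.36)*100 = 4.4757 %


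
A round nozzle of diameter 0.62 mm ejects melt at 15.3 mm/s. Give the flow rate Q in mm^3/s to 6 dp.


A = pi*(0.62/2)^2 = 0.30190705 mm^2
Q = 0.30190705 * 15.3 = 4.619178 mm^3/s


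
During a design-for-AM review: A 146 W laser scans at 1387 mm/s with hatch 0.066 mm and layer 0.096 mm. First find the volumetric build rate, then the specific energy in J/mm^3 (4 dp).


Build rate = 1387 * 0.066 * 0.096 = 8.788032 mm^3/s
SE = 146 / 8.788032 = 16.6135 J/mm^3


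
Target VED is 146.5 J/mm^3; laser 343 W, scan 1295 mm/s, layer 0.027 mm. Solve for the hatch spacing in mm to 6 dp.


h = 343 / (146.5*1295*0.027) = 0.066961 mm


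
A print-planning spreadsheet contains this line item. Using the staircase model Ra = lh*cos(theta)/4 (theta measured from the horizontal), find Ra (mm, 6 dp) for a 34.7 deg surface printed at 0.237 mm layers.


Ra = 0.237 * cos(34.7) / 4 = 0.048712 mm


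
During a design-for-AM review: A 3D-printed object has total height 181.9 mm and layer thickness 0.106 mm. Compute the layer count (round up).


Layers = ceil(181.9/0.106) = 1717


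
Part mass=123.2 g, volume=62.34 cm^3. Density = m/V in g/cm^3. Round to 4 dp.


rho = 123.2 / 62.34 = 1.9763 g/cm^3


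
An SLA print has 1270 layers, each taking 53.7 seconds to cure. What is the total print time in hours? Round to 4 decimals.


t = 1270 * 53.7 / 3600 = 18.9442 hrs


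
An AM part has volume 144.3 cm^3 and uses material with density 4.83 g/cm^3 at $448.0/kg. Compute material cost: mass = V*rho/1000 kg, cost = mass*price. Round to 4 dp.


Mass = 144.3*4.83/1000 = 0.696969 kg
Cost = 0.696969 * 448.0 = 312.2421 $


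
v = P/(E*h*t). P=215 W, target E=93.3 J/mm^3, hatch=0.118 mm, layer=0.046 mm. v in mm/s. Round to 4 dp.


v = 215 / (93.3*0.118*0.046) = 424.5384 mm/s


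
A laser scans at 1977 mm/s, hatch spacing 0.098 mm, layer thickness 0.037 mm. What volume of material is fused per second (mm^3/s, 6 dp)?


Rate = 1977 * 0.098 * 0.037 = 7.168602 mm^3/s


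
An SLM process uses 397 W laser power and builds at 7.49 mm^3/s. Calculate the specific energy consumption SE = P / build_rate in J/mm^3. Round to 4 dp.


SE = 397 / 7.49 = 53.004 J/mm^3


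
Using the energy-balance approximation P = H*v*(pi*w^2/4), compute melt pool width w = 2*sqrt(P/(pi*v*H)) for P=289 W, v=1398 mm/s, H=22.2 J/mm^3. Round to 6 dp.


w = 2*sqrt(289/(pi*1398*22.2)) = 0.108886 mm


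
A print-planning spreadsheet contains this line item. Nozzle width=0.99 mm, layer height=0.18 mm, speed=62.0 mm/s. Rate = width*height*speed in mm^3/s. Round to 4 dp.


Rate = 0.99 * 0.18 * 62.0 = 11.0484 mm^3/s


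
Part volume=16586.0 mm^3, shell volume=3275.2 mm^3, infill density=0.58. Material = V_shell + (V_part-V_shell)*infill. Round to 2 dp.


V_infill = (16586.0 - 3275.2) * 0.58 = 7720.26
V_total = 3275.2 + 7720.26 = 10995.46 mm^3


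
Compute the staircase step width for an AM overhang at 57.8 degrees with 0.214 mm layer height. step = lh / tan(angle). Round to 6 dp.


step = 0.214 / tan(57.8) = 0.134763 mm


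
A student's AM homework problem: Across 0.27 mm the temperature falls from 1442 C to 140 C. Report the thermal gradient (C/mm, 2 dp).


G = (1442-140)/0.27 = 4822.22 C/mm


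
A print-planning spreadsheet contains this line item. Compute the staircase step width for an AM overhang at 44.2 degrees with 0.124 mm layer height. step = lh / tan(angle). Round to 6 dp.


step = 0.124 / tan(44.2) = 0.127512 mm


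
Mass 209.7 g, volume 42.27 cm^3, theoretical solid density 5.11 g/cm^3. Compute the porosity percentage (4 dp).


rho_part = 209.7 / 42.27 = 4.96096522 g/cm^3
Porosity = (1 - 4.96096522/5.11)*100 = 2.9165 %


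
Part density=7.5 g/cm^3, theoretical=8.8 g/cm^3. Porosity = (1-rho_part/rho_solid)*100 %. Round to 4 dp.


Porosity = (1-7.5/8.8)*100 = 14.7727 %


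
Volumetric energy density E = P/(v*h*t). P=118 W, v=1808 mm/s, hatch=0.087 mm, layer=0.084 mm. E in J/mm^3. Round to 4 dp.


E = 118 / (1808*0.087*0.084) = 8.9307 J/mm^3


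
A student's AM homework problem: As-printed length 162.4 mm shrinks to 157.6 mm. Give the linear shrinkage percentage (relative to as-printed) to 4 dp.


Shrinkage = ((162.4-157.6)/162.4)*100 = 2.9557 %


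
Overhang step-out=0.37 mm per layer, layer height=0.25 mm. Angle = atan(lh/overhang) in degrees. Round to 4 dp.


angle = atan(0.25/0.37) = 34.0459 degrees


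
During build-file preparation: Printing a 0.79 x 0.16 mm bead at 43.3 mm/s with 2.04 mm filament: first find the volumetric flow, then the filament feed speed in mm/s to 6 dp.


Q = 0.79 * 0.16 * 43.3 = 5.47312 mm^3/s
A_fil = pi*(2.04/2)^2 = 3.268513 mm^2
v_feed = 5.47312 / 3.268513 = 1.674498 mm/s


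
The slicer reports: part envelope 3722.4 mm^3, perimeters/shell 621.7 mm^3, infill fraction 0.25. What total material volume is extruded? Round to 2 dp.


V_infill = (3722.4 - 621.7) * 0.25 = 775.18
V_total = 621.7 + 775.18 = 1396.88 mm^3


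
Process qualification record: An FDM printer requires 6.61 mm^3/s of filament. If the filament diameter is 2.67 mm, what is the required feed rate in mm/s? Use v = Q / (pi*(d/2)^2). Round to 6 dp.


A = pi*(2.67/2)^2 = 5.599025
v = 6.61 / 5.599025 = 1.180563 mm/s


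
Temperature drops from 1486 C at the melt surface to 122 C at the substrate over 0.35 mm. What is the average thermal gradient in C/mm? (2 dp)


G = (1486-122)/0.35 = 3897.14 C/mm


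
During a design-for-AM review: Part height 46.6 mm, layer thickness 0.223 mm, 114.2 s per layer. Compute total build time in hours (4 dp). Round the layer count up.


Layers = ceil(46.6/0.223) = 209
t = 209 * 114.2 / 3600 = 6.6299 hrs


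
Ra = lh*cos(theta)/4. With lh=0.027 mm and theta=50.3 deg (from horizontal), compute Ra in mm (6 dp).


Ra = 0.027 * cos(50.3) / 4 = 0.004312 mm


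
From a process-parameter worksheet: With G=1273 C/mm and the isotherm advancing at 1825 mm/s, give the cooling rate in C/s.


CR = 1273 * 1825 = 2323225 C/s


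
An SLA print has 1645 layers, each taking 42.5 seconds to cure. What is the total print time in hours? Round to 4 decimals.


t = 1645 * 42.5 / 3600 = 19.4201 hrs


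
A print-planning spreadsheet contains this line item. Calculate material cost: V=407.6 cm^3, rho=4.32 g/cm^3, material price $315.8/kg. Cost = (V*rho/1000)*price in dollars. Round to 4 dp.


Mass = 407.6*4.32/1000 = 1.760832 kg
Cost = 1.760832 * 315.8 = 556.0707 $


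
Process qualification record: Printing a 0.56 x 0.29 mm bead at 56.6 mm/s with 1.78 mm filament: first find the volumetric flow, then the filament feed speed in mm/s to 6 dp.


Q = 0.56 * 0.29 * 56.6 = 9.19184 mm^3/s
A_fil = pi*(1.78/2)^2 = 2.48845554 mm^2
v_feed = 9.19184 / 2.48845554 = 3.693793 mm/s


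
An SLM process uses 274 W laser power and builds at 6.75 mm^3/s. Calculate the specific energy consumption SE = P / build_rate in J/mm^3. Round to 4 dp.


SE = 274 / 6.75 = 40.5926 J/mm^3


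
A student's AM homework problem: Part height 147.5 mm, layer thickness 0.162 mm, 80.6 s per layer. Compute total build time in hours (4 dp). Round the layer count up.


Layers = ceil(147.5/0.162) = 911
t = 911 * 80.6 / 3600 = 20.3963 hrs


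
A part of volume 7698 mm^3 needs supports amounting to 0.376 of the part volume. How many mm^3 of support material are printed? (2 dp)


V_support = 7698 * 0.376 = 2894.45 mm^3


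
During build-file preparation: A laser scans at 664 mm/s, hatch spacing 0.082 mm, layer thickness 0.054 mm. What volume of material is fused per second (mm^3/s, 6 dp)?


Rate = 664 * 0.082 * 0.054 = 2.940192 mm^3/s


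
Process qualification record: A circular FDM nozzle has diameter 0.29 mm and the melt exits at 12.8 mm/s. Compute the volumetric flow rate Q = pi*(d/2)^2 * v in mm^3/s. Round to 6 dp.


A = pi*(0.29/2)^2 = 0.06605199 mm^2
Q = 0.06605199 * 12.8 = 0.845465 mm^3/s


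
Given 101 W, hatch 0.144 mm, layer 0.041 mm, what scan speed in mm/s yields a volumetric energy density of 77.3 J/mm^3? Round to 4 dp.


v = 101 / (77.3*0.144*0.041) = 221.3072 mm/s


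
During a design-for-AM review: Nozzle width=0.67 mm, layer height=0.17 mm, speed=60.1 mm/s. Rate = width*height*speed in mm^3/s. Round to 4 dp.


Rate = 0.67 * 0.17 * 60.1 = 6.8454 mm^3/s


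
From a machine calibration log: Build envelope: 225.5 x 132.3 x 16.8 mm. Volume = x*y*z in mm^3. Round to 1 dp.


V = 225.5 * 132.3 * 16.8 = 501205.3 mm^3


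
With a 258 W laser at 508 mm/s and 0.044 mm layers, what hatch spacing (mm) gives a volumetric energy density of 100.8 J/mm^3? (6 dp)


h = 258 / (100.8*508*0.044) = 0.11451 mm


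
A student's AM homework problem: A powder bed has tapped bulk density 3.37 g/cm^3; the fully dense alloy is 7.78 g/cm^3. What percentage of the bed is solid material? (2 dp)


Packing = (3.37/7.78)*100 = 43.32 %


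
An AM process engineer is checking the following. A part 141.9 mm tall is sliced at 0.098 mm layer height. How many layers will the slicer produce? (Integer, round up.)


Layers = ceil(141.9/0.098) = 1448


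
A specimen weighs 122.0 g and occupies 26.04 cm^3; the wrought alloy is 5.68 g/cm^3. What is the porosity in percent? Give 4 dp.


rho_part = 122.0 / 26.04 = 4.68509985 g/cm^3
Porosity = (1 - 4.68509985/5.68)*100 = 17.5158 %


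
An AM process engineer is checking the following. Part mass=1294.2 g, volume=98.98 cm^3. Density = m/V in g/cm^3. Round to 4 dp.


rho = 1294.2 / 98.98 = 13.0754 g/cm^3


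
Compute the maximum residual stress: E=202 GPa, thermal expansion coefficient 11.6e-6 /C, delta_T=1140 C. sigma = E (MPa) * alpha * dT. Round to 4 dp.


sigma = 202*1000 * 11.6e-6 * 1140 = 2671.248 MPa


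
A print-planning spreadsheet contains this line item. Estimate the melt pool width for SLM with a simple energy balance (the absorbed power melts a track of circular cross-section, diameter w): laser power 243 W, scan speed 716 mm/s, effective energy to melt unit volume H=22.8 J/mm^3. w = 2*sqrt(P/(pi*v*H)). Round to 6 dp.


w = 2*sqrt(243/(pi*716*22.8)) = 0.137668 mm


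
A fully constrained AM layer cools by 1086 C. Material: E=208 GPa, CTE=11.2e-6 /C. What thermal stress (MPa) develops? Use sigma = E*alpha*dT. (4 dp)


sigma = 208*1000 * 11.2e-6 * 1086 = 2529.9456 MPa


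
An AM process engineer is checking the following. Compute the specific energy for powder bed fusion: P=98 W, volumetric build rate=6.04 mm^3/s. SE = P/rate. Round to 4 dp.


SE = 98 / 6.04 = 16.2252 J/mm^3


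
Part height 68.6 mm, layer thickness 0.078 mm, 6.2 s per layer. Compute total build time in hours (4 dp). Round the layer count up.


Layers = ceil(68.6/0.078) = 880
t = 880 * 6.2 / 3600 = 1.5156 hrs


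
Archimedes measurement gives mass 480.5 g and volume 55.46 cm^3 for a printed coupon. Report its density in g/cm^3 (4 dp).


rho = 480.5 / 55.46 = 8.6639 g/cm^3


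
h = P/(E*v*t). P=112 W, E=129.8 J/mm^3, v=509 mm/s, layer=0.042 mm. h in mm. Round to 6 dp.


h = 112 / (129.8*509*0.042) = 0.040362 mm


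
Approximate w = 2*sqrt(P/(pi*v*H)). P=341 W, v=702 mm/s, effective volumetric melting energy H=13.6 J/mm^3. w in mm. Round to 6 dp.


w = 2*sqrt(341/(pi*702*13.6)) = 0.213253 mm


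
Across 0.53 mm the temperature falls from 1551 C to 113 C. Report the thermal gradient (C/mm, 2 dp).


G = (1551-113)/0.53 = 2713.21 C/mm


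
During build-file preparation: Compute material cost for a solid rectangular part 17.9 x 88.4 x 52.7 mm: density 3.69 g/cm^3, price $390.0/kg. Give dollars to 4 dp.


V = 17.9 * 88.4 * 52.7 = 83390.372 mm^3 = 83.390372 cm^3
Mass = 83.390372 * 3.69 / 1000 = 0.30771047 kg
Cost = 0.30771047 * 390.0 = 120.0071 $


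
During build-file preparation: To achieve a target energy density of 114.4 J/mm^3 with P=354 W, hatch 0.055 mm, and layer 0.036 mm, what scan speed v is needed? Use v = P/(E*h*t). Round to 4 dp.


v = 354 / (114.4*0.055*0.036) = 1562.8311 mm/s


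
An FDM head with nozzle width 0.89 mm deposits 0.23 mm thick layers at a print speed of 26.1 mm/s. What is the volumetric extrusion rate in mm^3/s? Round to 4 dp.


Rate = 0.89 * 0.23 * 26.1 = 5.3427 mm^3/s


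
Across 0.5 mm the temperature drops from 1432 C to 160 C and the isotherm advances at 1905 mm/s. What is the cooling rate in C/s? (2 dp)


G = (1432-160)/0.5 = 2544.0 C/mm
CR = 2544.0 * 1905 = 4846320.0 C/s


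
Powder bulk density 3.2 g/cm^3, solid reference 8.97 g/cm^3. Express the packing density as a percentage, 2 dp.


Packing = (3.2/8.97)*100 = 35.67 %


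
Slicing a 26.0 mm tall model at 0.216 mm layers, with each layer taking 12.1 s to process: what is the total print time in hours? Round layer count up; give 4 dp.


Layers = ceil(26.0/0.216) = 121
t = 121 * 12.1 / 3600 = 0.4067 hrs


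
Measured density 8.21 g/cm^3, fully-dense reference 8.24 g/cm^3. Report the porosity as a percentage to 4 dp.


Porosity = (1-8.21/8.24)*100 = 0.3641 %


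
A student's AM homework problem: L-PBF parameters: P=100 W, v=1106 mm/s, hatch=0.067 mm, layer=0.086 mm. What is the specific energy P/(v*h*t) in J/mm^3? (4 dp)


Build rate = 1106 * 0.067 * 0.086 = 6.372772 mm^3/s
SE = 100 / 6.372772 = 15.6918 J/mm^3


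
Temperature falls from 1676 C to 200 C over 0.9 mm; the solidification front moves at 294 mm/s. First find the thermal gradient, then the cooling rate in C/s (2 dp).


G = (1676-200)/0.9 = 1640.0 C/mm
CR = 1640.0 * 294 = 482160.0 C/s


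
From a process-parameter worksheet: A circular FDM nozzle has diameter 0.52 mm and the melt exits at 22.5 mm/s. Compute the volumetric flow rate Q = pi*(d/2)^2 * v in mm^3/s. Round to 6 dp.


A = pi*(0.52/2)^2 = 0.21237166 mm^2
Q = 0.21237166 * 22.5 = 4.778362 mm^3/s


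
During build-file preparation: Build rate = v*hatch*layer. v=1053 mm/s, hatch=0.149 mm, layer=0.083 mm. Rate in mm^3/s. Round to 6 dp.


Rate = 1053 * 0.149 * 0.083 = 13.022451 mm^3/s


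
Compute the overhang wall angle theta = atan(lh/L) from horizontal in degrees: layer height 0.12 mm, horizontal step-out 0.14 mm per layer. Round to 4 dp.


angle = atan(0.12/0.14) = 40.6013 degrees


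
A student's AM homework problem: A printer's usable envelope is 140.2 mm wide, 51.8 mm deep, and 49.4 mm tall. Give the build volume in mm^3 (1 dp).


V = 140.2 * 51.8 * 49.4 = 358760.6 mm^3


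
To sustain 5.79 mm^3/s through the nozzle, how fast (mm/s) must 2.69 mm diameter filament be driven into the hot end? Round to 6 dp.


A = pi*(2.69/2)^2 = 5.68322
v = 5.79 / 5.68322 = 1.018789 mm/s


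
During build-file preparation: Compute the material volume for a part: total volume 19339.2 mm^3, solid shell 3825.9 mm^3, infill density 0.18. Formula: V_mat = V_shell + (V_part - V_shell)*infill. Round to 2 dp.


V_infill = (19339.2 - 3825.9) * 0.18 = 2792.39
V_total = 3825.9 + 2792.39 = 6618.29 mm^3


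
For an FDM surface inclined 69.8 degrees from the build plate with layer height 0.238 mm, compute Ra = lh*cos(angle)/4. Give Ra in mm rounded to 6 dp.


Ra = 0.238 * cos(69.8) / 4 = 0.020545 mm


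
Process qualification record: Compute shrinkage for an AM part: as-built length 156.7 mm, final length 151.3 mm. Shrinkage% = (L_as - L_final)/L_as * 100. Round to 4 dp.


Shrinkage = ((156.7-151.3)/156.7)*100 = 3.4461 %


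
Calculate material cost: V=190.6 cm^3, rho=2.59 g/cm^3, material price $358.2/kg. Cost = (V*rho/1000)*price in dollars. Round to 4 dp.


Mass = 190.6*2.59/1000 = 0.493654 kg
Cost = 0.493654 * 358.2 = 176.8269 $


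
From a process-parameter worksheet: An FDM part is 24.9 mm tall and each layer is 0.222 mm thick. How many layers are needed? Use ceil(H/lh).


Layers = ceil(24.9/0.222) = 113


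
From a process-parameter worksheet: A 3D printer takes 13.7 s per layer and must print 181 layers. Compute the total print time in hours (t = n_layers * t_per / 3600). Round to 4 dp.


t = 181 * 13.7 / 3600 = 0.6888 hrs


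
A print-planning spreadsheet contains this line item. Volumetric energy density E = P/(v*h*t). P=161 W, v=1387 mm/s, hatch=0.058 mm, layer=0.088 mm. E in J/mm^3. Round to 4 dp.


E = 161 / (1387*0.058*0.088) = 22.7425 J/mm^3


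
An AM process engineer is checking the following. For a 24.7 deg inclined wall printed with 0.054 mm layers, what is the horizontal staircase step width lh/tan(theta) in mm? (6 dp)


step = 0.054 / tan(24.7) = 0.117404 mm


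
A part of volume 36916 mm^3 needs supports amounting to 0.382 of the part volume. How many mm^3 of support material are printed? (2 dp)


V_support = 36916 * 0.382 = 14101.91 mm^3


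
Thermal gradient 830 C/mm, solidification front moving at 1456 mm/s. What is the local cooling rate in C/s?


CR = 830 * 1456 = 1208480 C/s


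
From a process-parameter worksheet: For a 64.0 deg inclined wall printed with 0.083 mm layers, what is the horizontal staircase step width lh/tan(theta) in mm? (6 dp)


step = 0.083 / tan(64.0) = 0.040482 mm


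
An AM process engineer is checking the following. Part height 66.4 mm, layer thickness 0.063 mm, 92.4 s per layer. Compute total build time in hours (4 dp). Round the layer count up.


Layers = ceil(66.4/0.063) = 1054
t = 1054 * 92.4 / 3600 = 27.0527 hrs


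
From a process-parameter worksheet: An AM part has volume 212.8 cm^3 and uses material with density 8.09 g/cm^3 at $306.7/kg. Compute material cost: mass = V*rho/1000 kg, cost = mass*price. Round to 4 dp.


Mass = 212.8*8.09/1000 = 1.721552 kg
Cost = 1.721552 * 306.7 = 528.0 $


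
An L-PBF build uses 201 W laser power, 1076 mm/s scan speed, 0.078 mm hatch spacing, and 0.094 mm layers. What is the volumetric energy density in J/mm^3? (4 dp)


E = 201 / (1076*0.078*0.094) = 25.4778 J/mm^3


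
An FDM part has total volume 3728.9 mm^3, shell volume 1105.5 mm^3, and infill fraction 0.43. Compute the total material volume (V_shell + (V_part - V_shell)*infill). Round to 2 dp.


V_infill = (3728.9 - 1105.5) * 0.43 = 1128.06
V_total = 1105.5 + 1128.06 = 2233.56 mm^3


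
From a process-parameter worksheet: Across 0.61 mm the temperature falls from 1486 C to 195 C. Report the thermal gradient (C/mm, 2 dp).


G = (1486-195)/0.61 = 2116.39 C/mm
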